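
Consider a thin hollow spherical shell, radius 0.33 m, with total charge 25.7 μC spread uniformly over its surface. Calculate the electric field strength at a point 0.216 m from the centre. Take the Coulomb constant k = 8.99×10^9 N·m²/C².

Use a concentric Gaussian sphere at r = 0.216 m (inside the shell, r < 0.33 m).
All the charge is outside the Gaussian surface: Q_enc = 0, hence E = 0 everywhere inside the shell.

E = 0 (no enclosed charge)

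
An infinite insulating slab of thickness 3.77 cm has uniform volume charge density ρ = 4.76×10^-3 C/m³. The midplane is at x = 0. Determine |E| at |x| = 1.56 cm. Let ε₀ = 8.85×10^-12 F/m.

By symmetry E is perpendicular to the slab. A Gaussian pillbox from −1.56 cm to +1.56 cm (face area A) lies entirely within the slab.
Q_enc = ρ·(2x)·A and flux = 2EA, so 2EA = 2ρxA/ε₀ ⇒ E = |ρ|x/ε₀.
E = (4.76e-3)(0.0156)/(8.85×10^-12) = 8.39×10^6 N/C.

8.39e6 N/C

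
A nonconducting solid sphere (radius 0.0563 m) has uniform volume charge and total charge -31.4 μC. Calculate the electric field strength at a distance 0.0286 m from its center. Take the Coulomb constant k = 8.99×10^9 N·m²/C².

E ≈ 4.52×10^7 N/C

Take a concentric spherical Gaussian surface of radius r = 0.0286 m (r < R).
Only the charge within r is enclosed: Q_enc = Q·(r/R)³ = (-31.4 μC)·(0.0286 m/0.0563 m)³ = -4.116×10^-6 C.
Since E is radial and uniform over the Gaussian sphere, Φ = E·4πr² = Q_enc/ε₀.
E = k|Q_enc|/r² = (8.99×10^9)(4.116×10^-6)/(0.0286)² = 4.52e7 N/C.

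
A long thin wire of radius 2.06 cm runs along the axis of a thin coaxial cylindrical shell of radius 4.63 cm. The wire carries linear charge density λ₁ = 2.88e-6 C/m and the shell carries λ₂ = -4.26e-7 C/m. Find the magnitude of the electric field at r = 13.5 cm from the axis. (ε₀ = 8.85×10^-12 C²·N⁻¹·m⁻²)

Take a coaxial cylindrical Gaussian surface of radius r = 13.5 cm and length L (r > 4.63 cm, enclosing both).
λ_enc = λ₁ + λ₂ = (2.88×10^-6) + (-4.26×10^-7) = 2.454e-6 C/m.
Applying ∮E·dA = Q_enc/ε₀ with the end caps contributing no flux:
E = |λ_enc|/(2πε₀r) = (2.454×10^-6)/(2π·8.85×10^-12·0.135) = 3.27×10^5 N/C.

|E| = 3.27e5 N/C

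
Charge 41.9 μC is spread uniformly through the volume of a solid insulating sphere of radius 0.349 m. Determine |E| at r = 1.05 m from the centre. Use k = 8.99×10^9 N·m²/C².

E ≈ 3.42e5 V/m

Symmetry ⇒ E = E(r) r̂. Gaussian sphere of radius r = 1.05 m (r > R, so the entire charge is enclosed).
Q_enc = 41.9 μC = 4.19e-5 C.
Since E is radial and uniform over the Gaussian sphere, Φ = E·4πr² = Q_enc/ε₀.
E = k|Q_enc|/r² = (8.99×10^9)(4.19×10^-5)/(1.05)² = 3.42×10^5 N/C.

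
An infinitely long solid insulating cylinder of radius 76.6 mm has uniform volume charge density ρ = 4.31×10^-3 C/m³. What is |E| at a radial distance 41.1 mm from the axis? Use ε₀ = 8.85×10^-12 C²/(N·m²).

Choose a coaxial cylinder of radius r = 41.1 mm (arbitrary length L) as the Gaussian surface (r < R).
Enclosed charge per unit length: λ_enc = ρ·πr² = (4.31×10^-3)π(0.0411)² = 2.287×10^-5 C/m.
Gauss's law: E·2πrL = λ_enc L/ε₀.
E = |λ_enc|/(2πε₀r) = (2.287×10^-5)/(2π·8.85×10^-12·0.0411) = 1.00×10^7 N/C.

E = 1.00×10^7 N/C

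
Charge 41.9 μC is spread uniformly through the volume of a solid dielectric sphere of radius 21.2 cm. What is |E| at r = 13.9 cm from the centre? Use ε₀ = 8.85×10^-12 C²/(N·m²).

Use a concentric Gaussian sphere at r = 13.9 cm (r < R).
For a uniform sphere the enclosed fraction is (r/R)³, so Q_enc = (41.9 μC)(0.139/0.212)³ = 1.181×10^-5 C.
Since E is radial and uniform over the Gaussian sphere, Φ = E·4πr² = Q_enc/ε₀.
E = |Q_enc|/(4πε₀r²) = (1.181×10^-5)/(4π·8.85×10^-12·(0.139)²) = 5.50×10^6 N/C.

|E| = 5.50×10^6 N/C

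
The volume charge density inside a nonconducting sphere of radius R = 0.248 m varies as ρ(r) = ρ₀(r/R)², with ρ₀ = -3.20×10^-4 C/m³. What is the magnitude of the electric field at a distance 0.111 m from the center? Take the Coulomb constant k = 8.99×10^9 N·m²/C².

Use a concentric Gaussian sphere at r = 0.111 m (r < R).
Q_enc = ∫₀^r ρ(r')·4πr'² dr' = (4πρ₀/R²) ∫₀^r r'^4 dr' = 4πρ₀ r^5/(5·R²) = -2.203×10^-7 C.
Since E is radial and uniform over the Gaussian sphere, Φ = E·4πr² = Q_enc/ε₀.
E = k|Q_enc|/r² = (8.99×10^9)(2.203e-7)/(0.111)² = 1.61×10^5 N/C.

E = 1.61×10^5 N/C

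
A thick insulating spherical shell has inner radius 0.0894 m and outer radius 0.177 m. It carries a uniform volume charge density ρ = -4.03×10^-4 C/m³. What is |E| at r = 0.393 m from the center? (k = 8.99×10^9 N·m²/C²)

E = 4.75×10^5 N/C

Take a concentric spherical Gaussian surface of radius r = 0.393 m (r > 0.177 m, enclosing the whole shell).
Q_enc = ρ·(4π/3)(b³ − a³) = (-4.03×10^-4)·(4π/3)·((0.177)³ − (0.0894)³) = -8.155×10^-6 C.
Applying ∮E·dA = Q_enc/ε₀ with Φ = E(4πr²):
E = k|Q_enc|/r² = (8.99×10^9)(8.155e-6)/(0.393)² = 4.75×10^5 N/C.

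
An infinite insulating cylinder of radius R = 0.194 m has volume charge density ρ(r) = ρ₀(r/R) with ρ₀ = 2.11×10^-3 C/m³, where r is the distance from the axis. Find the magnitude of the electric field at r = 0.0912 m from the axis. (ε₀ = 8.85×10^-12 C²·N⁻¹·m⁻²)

3.41×10^6 V/m

By cylindrical symmetry E is radial; use a coaxial Gaussian cylinder of radius 0.0912 m and length L (r < R).
Integrating ρ over the cross-section to radius r: λ_enc = (2πρ₀/R) ∫₀^r r'^2 dr' = 2πρ₀ r^3/(3·R) = 1.728×10^-5 C/m.
By Gauss's law (flux through the curved wall only), E·2πrL = λ_enc L/ε₀.
E = |λ_enc|/(2πε₀r) = (1.728×10^-5)/(2π·8.85×10^-12·0.0912) = 3.41×10^6 N/C.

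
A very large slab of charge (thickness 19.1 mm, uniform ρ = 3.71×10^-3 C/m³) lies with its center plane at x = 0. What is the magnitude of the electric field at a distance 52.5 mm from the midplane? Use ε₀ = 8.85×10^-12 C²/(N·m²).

E = 4.00×10^6 N/C

The point |x| = 52.5 mm lies outside the slab (half-thickness 0.00955 m). A symmetric pillbox spanning the full slab encloses Q_enc = ρ·d·A.
Flux = 2EA ⇒ E = |ρ|d/(2ε₀), independent of distance outside.
E = (3.71×10^-3)(0.0191)/(2·8.85×10^-12) = 4.00×10^6 N/C.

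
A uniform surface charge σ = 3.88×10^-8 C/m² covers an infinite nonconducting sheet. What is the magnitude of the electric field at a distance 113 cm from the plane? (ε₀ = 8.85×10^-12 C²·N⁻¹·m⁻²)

2.19e3 N/C

By planar symmetry E is perpendicular to the sheet and uniform; use a Gaussian pillbox with flat faces of area A on each side of the sheet.
Flux Φ = 2EA and Q_enc = σA, so 2EA = σA/ε₀ ⇒ E = |σ|/(2ε₀), independent of distance.
E = |σ|/(2ε₀) = (3.88×10^-8)/(2·8.85×10^-12) = 2.19e3 N/C.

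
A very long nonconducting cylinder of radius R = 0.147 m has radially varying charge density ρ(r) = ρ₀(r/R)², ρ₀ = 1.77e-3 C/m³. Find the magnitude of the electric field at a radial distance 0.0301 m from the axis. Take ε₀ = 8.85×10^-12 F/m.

Take a coaxial cylindrical Gaussian surface of radius r = 0.0301 m and length L (r < R).
Integrating ρ over the cross-section to radius r: λ_enc = (2πρ₀/R²) ∫₀^r r'^3 dr' = 2πρ₀ r^4/(4·R²) = 1.056×10^-7 C/m.
Since E is radial and uniform over the curved surface, Φ = E·2πrL = Q_enc/ε₀ = λ_enc L/ε₀.
E = |λ_enc|/(2πε₀r) = (1.056×10^-7)/(2π·8.85×10^-12·0.0301) = 6.31×10^4 N/C.

|E| = 6.31e4 N/C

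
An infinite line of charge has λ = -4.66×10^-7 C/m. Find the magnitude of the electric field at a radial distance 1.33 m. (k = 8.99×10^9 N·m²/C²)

|E| ≈ 6.30e3 V/m

Choose a coaxial cylinder of radius r = 1.33 m (arbitrary length L) as the Gaussian surface.
Q_enc = λL, so λ_enc = -4.66e-7 C/m.
By Gauss's law (flux through the curved wall only), E·2πrL = λ_enc L/ε₀.
E = 2k|λ_enc|/r = 2(8.99×10^9)(4.66×10^-7)/(1.33) = 6.30×10^3 N/C.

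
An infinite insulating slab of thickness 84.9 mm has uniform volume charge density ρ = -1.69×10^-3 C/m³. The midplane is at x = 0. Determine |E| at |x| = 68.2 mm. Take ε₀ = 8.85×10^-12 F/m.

The point |x| = 68.2 mm lies outside the slab (half-thickness 0.04245 m). A symmetric pillbox spanning the full slab encloses Q_enc = ρ·d·A.
Flux = 2EA ⇒ E = |ρ|d/(2ε₀), independent of distance outside.
E = (1.69×10^-3)(0.0849)/(2·8.85×10^-12) = 8.11e6 N/C.

E = 8.11×10^6 N/C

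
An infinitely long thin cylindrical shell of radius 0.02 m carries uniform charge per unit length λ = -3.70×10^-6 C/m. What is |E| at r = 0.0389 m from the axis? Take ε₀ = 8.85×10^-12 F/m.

Coaxial Gaussian cylinder, radius r = 0.0389 m, length L (r > 0.02 m).
The full line charge is enclosed: λ_enc = -3.70e-6 C/m.
Gauss's law: E·2πrL = λ_enc L/ε₀.
E = |λ_enc|/(2πε₀r) = (3.70×10^-6)/(2π·8.85×10^-12·0.0389) = 1.71e6 N/C.

E = 1.71e6 N/C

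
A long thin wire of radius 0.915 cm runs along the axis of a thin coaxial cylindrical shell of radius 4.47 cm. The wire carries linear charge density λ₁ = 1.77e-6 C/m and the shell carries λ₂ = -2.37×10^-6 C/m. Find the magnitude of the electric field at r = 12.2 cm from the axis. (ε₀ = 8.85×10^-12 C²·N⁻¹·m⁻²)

Coaxial Gaussian cylinder, radius r = 12.2 cm, length L (r > 4.47 cm, enclosing both).
λ_enc = λ₁ + λ₂ = (1.77×10^-6) + (-2.37×10^-6) = -6.00×10^-7 C/m.
Gauss's law: E·2πrL = λ_enc L/ε₀.
E = |λ_enc|/(2πε₀r) = (6.00e-7)/(2π·8.85×10^-12·0.122) = 8.84×10^4 N/C.

|E| ≈ 8.84×10^4 V/m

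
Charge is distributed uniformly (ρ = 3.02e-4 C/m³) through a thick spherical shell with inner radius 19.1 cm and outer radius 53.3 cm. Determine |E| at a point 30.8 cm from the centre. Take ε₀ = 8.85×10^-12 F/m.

Symmetry ⇒ E = E(r) r̂. Gaussian sphere of radius r = 30.8 cm (within the shell material, 19.1 cm < r < 53.3 cm).
Enclosed charge is the volume from a to r: Q_enc = (4π/3)ρ(r³ − a³) = 2.815×10^-5 C.
Since E is radial and uniform over the Gaussian sphere, Φ = E·4πr² = Q_enc/ε₀.
E = |Q_enc|/(4πε₀r²) = (2.815×10^-5)/(4π·8.85×10^-12·(0.308)²) = 2.67×10^6 N/C.

E ≈ 2.67e6 V/m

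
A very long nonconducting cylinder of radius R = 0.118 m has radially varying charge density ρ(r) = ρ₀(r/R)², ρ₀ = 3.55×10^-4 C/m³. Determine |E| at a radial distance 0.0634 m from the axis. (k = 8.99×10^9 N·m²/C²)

Choose a coaxial cylinder of radius r = 0.0634 m (arbitrary length L) as the Gaussian surface (r < R).
Integrating ρ over the cross-section to radius r: λ_enc = (2πρ₀/R²) ∫₀^r r'^3 dr' = 2πρ₀ r^4/(4·R²) = 6.471×10^-7 C/m.
Since E is radial and uniform over the curved surface, Φ = E·2πrL = Q_enc/ε₀ = λ_enc L/ε₀.
E = 2k|λ_enc|/r = 2(8.99×10^9)(6.471e-7)/(0.0634) = 1.84×10^5 N/C.

|E| ≈ 1.84×10^5 N/C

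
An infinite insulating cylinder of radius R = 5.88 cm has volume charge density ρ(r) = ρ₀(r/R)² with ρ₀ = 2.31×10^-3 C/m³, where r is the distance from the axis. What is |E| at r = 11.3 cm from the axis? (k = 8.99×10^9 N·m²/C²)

Coaxial Gaussian cylinder, radius r = 11.3 cm, length L (r > R, full charge per length enclosed).
λ_enc = 2π ∫₀^R ρ₀(r'/R)^2 r' dr' = 2πρ₀R²/4 = 1.255e-5 C/m.
Since E is radial and uniform over the curved surface, Φ = E·2πrL = Q_enc/ε₀ = λ_enc L/ε₀.
E = 2k|λ_enc|/r = 2(8.99×10^9)(1.255e-5)/(0.113) = 2.00e6 N/C.

2.00×10^6 N/C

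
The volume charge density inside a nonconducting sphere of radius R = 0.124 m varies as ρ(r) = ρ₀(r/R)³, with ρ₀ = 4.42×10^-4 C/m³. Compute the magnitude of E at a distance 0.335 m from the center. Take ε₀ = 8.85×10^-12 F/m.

Symmetry ⇒ E = E(r) r̂. Gaussian sphere of radius r = 0.335 m (r > R, all charge enclosed).
Q_enc = 4π ∫₀^R ρ₀(r'/R)^3 r'² dr' = 4πρ₀R³/6 = 1.765×10^-6 C.
By Gauss's law, ∮E·dA = E·4πr² = Q_enc/ε₀.
E = |Q_enc|/(4πε₀r²) = (1.765e-6)/(4π·8.85×10^-12·(0.335)²) = 1.41×10^5 N/C.

|E| = 1.41e5 N/C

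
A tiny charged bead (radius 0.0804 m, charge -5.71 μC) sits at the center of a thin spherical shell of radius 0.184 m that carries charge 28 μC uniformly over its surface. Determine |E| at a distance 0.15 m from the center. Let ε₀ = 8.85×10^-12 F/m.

|E| ≈ 2.28×10^6 N/C

Take a concentric spherical Gaussian surface of radius r = 0.15 m (between the bodies, 0.0804 m < r < 0.184 m).
The shell at 0.184 m lies outside the Gaussian surface, so Q_enc = -5.71 μC = -5.71×10^-6 C.
Gauss's law: E·4πr² = Q_enc/ε₀.
E = |Q_enc|/(4πε₀r²) = (5.71×10^-6)/(4π·8.85×10^-12·(0.15)²) = 2.28×10^6 N/C.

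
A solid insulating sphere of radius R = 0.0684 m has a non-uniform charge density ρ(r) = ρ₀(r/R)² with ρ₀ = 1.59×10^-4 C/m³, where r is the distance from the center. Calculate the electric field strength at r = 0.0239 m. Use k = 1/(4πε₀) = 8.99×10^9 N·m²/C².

Take a concentric spherical Gaussian surface of radius r = 0.0239 m (r < R).
Integrate the density: Q_enc = 4π ∫₀^r ρ₀(r'/R)^2 r'² dr' = 4πρ₀ r^5/(5·R²) = 6.661×10^-10 C.
Applying ∮E·dA = Q_enc/ε₀ with Φ = E(4πr²):
E = k|Q_enc|/r² = (8.99×10^9)(6.661e-10)/(0.0239)² = 1.05e4 N/C.

1.05×10^4 V/m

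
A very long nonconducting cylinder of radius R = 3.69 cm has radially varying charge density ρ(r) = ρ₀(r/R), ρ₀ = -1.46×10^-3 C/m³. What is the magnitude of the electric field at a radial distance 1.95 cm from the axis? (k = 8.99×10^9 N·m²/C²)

E ≈ 5.67e5 V/m

Take a coaxial cylindrical Gaussian surface of radius r = 1.95 cm and length L (r < R).
λ_enc = ∫₀^r ρ(r')·2πr' dr' = (2πρ₀/R)·r^3/3 = -6.145e-7 C/m.
Gauss's law: E·2πrL = λ_enc L/ε₀.
E = 2k|λ_enc|/r = 2(8.99×10^9)(6.145×10^-7)/(0.0195) = 5.67e5 N/C.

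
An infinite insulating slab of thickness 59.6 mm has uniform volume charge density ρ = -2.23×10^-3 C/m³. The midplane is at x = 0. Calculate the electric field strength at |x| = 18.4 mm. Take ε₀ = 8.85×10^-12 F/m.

By symmetry E is perpendicular to the slab. A Gaussian pillbox from −18.4 mm to +18.4 mm (face area A) lies entirely within the slab.
Q_enc = ρ·(2x)·A and flux = 2EA, so 2EA = 2ρxA/ε₀ ⇒ E = |ρ|x/ε₀.
E = (2.23×10^-3)(0.0184)/(8.85×10^-12) = 4.64×10^6 N/C.

4.64e6 N/C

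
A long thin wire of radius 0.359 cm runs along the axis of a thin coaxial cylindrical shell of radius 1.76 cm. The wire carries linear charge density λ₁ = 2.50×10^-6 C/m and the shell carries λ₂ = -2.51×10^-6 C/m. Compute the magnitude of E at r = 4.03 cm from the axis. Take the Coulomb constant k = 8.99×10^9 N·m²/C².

|E| ≈ 4.46×10^3 V/m

Coaxial Gaussian cylinder, radius r = 4.03 cm, length L (r > 1.76 cm, enclosing both).
λ_enc = λ₁ + λ₂ = (2.50e-6) + (-2.51×10^-6) = -1.00×10^-8 C/m.
Since E is radial and uniform over the curved surface, Φ = E·2πrL = Q_enc/ε₀ = λ_enc L/ε₀.
E = 2k|λ_enc|/r = 2(8.99×10^9)(1.00×10^-8)/(0.0403) = 4.46e3 N/C.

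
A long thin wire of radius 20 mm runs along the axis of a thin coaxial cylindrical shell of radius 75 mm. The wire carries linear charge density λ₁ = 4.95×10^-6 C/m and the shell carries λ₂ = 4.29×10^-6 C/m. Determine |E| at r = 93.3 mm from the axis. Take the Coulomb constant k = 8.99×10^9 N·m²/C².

By cylindrical symmetry E is radial; use a coaxial Gaussian cylinder of radius 93.3 mm and length L (r > 75 mm, enclosing both).
λ_enc = λ₁ + λ₂ = (4.95e-6) + (4.29e-6) = 9.24e-6 C/m.
Applying ∮E·dA = Q_enc/ε₀ with the end caps contributing no flux:
E = 2k|λ_enc|/r = 2(8.99×10^9)(9.24e-6)/(0.0933) = 1.78×10^6 N/C.

E = 1.78e6 V/m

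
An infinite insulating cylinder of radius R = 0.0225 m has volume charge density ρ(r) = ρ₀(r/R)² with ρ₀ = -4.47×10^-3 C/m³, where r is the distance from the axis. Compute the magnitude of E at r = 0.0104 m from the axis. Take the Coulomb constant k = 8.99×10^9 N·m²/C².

2.81×10^5 N/C

Coaxial Gaussian cylinder, radius r = 0.0104 m, length L (r < R).
λ_enc = ∫₀^r ρ(r')·2πr' dr' = (2πρ₀/R²)·r^4/4 = -1.623e-7 C/m.
Gauss's law: E·2πrL = λ_enc L/ε₀.
E = 2k|λ_enc|/r = 2(8.99×10^9)(1.623×10^-7)/(0.0104) = 2.81×10^5 N/C.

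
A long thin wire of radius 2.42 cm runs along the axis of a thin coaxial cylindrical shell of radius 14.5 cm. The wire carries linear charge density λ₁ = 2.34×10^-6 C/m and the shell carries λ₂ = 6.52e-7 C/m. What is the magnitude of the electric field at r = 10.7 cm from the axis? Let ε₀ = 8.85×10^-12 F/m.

E ≈ 3.93×10^5 N/C

Coaxial Gaussian cylinder, radius r = 10.7 cm, length L (between the conductors, 2.42 cm < r < 14.5 cm).
The shell at 14.5 cm lies outside the Gaussian surface, so λ_enc = λ₁ = 2.34e-6 C/m.
Applying ∮E·dA = Q_enc/ε₀ with the end caps contributing no flux:
E = |λ_enc|/(2πε₀r) = (2.34e-6)/(2π·8.85×10^-12·0.107) = 3.93×10^5 N/C.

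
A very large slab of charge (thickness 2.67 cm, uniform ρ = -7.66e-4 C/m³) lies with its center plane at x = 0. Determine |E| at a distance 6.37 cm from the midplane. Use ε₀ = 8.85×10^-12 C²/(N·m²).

The point |x| = 6.37 cm lies outside the slab (half-thickness 0.01335 m). A symmetric pillbox spanning the full slab encloses Q_enc = ρ·d·A.
Flux = 2EA ⇒ E = |ρ|d/(2ε₀), independent of distance outside.
E = (7.66e-4)(0.0267)/(2·8.85×10^-12) = 1.16×10^6 N/C.

|E| ≈ 1.16×10^6 N/C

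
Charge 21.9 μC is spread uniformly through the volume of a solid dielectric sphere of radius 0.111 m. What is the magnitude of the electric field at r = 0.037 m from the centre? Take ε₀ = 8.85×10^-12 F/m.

|E| = 5.33e6 N/C

By spherical symmetry E is radial; choose a Gaussian sphere of radius r = 0.037 m (r < R).
Only the charge within r is enclosed: Q_enc = Q·(r/R)³ = (21.9 μC)·(0.037 m/0.111 m)³ = 8.111e-7 C.
Since E is radial and uniform over the Gaussian sphere, Φ = E·4πr² = Q_enc/ε₀.
E = |Q_enc|/(4πε₀r²) = (8.111e-7)/(4π·8.85×10^-12·(0.037)²) = 5.33e6 N/C.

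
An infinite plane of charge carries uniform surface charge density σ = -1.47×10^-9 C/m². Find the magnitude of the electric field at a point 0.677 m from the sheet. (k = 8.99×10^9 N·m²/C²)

|E| = 83 V/m

The symmetry is planar: E is normal to the sheet and the same magnitude on both sides. Take a pillbox straddling the sheet with end-cap area A.
Only the two end caps contribute flux: Φ = 2EA. With Q_enc = σA, Gauss's law gives E = |σ|/(2ε₀).
E = 2πk|σ| = 2π(8.99×10^9)(1.47×10^-9) = 83 N/C.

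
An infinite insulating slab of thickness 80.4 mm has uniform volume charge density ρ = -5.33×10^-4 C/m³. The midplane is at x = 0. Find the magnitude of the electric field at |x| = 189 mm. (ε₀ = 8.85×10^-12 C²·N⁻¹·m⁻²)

The point |x| = 189 mm lies outside the slab (half-thickness 0.0402 m). A symmetric pillbox spanning the full slab encloses Q_enc = ρ·d·A.
Flux = 2EA ⇒ E = |ρ|d/(2ε₀), independent of distance outside.
E = (5.33×10^-4)(0.0804)/(2·8.85×10^-12) = 2.42×10^6 N/C.

2.42×10^6 V/m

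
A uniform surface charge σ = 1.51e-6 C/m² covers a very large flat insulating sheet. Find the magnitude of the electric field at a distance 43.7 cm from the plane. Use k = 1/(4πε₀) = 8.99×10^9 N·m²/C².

By planar symmetry E is perpendicular to the sheet and uniform; use a Gaussian pillbox with flat faces of area A on each side of the sheet.
Flux Φ = 2EA and Q_enc = σA, so 2EA = σA/ε₀ ⇒ E = |σ|/(2ε₀), independent of distance.
E = 2πk|σ| = 2π(8.99×10^9)(1.51×10^-6) = 8.53e4 N/C.

8.53×10^4 N/C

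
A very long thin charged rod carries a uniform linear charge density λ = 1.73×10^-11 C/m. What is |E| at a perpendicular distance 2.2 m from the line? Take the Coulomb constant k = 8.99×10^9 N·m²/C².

Take a coaxial cylindrical Gaussian surface of radius r = 2.2 m and length L.
Q_enc = λL, so λ_enc = 1.73×10^-11 C/m.
By Gauss's law (flux through the curved wall only), E·2πrL = λ_enc L/ε₀.
E = 2k|λ_enc|/r = 2(8.99×10^9)(1.73×10^-11)/(2.2) = 0.141 N/C.

|E| = 0.141 N/C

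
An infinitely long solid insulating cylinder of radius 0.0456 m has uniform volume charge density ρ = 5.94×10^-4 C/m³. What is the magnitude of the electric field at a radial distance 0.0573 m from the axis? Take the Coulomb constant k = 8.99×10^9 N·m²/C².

Coaxial Gaussian cylinder, radius r = 0.0573 m, length L (r > 0.0456 m, full cross-section enclosed).
λ_enc = ρ·πR² = (5.94×10^-4)π(0.0456)² = 3.88×10^-6 C/m.
Since E is radial and uniform over the curved surface, Φ = E·2πrL = Q_enc/ε₀ = λ_enc L/ε₀.
E = 2k|λ_enc|/r = 2(8.99×10^9)(3.88×10^-6)/(0.0573) = 1.22×10^6 N/C.

E ≈ 1.22×10^6 N/C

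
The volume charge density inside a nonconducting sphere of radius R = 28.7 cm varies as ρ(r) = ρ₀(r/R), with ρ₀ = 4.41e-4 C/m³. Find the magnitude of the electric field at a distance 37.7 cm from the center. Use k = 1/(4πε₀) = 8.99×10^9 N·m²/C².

Symmetry ⇒ E = E(r) r̂. Gaussian sphere of radius r = 37.7 cm (r > R, all charge enclosed).
Q_enc = 4π ∫₀^R ρ₀(r'/R)^1 r'² dr' = 4πρ₀R³/4 = 3.275×10^-5 C.
By Gauss's law, ∮E·dA = E·4πr² = Q_enc/ε₀.
E = k|Q_enc|/r² = (8.99×10^9)(3.275×10^-5)/(0.377)² = 2.07e6 N/C.

2.07×10^6 V/m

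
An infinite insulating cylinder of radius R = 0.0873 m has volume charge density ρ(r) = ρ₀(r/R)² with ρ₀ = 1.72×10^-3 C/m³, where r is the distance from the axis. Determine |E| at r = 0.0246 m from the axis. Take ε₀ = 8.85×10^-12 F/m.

|E| = 9.49×10^4 V/m

Choose a coaxial cylinder of radius r = 0.0246 m (arbitrary length L) as the Gaussian surface (r < R).
Integrating ρ over the cross-section to radius r: λ_enc = (2πρ₀/R²) ∫₀^r r'^3 dr' = 2πρ₀ r^4/(4·R²) = 1.298×10^-7 C/m.
By Gauss's law (flux through the curved wall only), E·2πrL = λ_enc L/ε₀.
E = |λ_enc|/(2πε₀r) = (1.298×10^-7)/(2π·8.85×10^-12·0.0246) = 9.49e4 N/C.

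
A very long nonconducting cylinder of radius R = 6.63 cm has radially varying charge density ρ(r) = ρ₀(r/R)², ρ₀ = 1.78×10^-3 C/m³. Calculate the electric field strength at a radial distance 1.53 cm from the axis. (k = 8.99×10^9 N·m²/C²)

By cylindrical symmetry E is radial; use a coaxial Gaussian cylinder of radius 1.53 cm and length L (r < R).
Integrating ρ over the cross-section to radius r: λ_enc = (2πρ₀/R²) ∫₀^r r'^3 dr' = 2πρ₀ r^4/(4·R²) = 3.486×10^-8 C/m.
Applying ∮E·dA = Q_enc/ε₀ with the end caps contributing no flux:
E = 2k|λ_enc|/r = 2(8.99×10^9)(3.486×10^-8)/(0.0153) = 4.10×10^4 N/C.

4.10×10^4 N/C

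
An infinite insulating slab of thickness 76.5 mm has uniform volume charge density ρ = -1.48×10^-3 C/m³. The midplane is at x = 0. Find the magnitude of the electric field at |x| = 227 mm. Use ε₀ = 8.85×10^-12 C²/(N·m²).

The point |x| = 227 mm lies outside the slab (half-thickness 0.03825 m). A symmetric pillbox spanning the full slab encloses Q_enc = ρ·d·A.
Flux = 2EA ⇒ E = |ρ|d/(2ε₀), independent of distance outside.
E = (1.48×10^-3)(0.0765)/(2·8.85×10^-12) = 6.40×10^6 N/C.

E = 6.40×10^6 V/m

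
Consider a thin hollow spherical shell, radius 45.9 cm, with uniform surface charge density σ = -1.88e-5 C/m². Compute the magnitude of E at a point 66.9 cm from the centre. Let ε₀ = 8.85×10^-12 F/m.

By spherical symmetry E is radial; choose a Gaussian sphere of radius r = 66.9 cm (r > 45.9 cm).
The entire shell is enclosed: Q_enc = σ·4πR² = (-1.88e-5)·4π·(0.459)² = -4.977×10^-5 C.
By Gauss's law, ∮E·dA = E·4πr² = Q_enc/ε₀.
E = |Q_enc|/(4πε₀r²) = (4.977×10^-5)/(4π·8.85×10^-12·(0.669)²) = 1.00×10^6 N/C.

|E| ≈ 1.00×10^6 N/C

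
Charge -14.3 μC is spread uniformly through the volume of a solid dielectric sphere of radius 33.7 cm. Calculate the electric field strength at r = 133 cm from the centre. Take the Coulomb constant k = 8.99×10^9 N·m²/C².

By spherical symmetry E is radial; choose a Gaussian sphere of radius r = 133 cm (r > R, so the entire charge is enclosed).
Q_enc = -14.3 μC = -1.43e-5 C.
Since E is radial and uniform over the Gaussian sphere, Φ = E·4πr² = Q_enc/ε₀.
E = k|Q_enc|/r² = (8.99×10^9)(1.43e-5)/(1.33)² = 7.27e4 N/C.

E ≈ 7.27e4 N/C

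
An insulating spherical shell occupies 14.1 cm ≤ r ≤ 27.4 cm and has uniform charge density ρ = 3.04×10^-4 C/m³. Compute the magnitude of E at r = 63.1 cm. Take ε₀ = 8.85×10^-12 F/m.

E ≈ 5.11e5 N/C

Use a concentric Gaussian sphere at r = 63.1 cm (r > 27.4 cm, enclosing the whole shell).
Q_enc = ρ·(4π/3)(b³ − a³) = (3.04×10^-4)·(4π/3)·((0.274)³ − (0.141)³) = 2.263×10^-5 C.
By Gauss's law, ∮E·dA = E·4πr² = Q_enc/ε₀.
E = |Q_enc|/(4πε₀r²) = (2.263×10^-5)/(4π·8.85×10^-12·(0.631)²) = 5.11×10^5 N/C.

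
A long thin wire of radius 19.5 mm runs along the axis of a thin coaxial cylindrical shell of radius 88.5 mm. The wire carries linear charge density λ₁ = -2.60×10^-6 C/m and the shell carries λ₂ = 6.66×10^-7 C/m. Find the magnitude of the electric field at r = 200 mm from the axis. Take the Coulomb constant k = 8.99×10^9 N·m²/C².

By cylindrical symmetry E is radial; use a coaxial Gaussian cylinder of radius 200 mm and length L (r > 88.5 mm, enclosing both).
λ_enc = λ₁ + λ₂ = (-2.60×10^-6) + (6.66×10^-7) = -1.934×10^-6 C/m.
Gauss's law: E·2πrL = λ_enc L/ε₀.
E = 2k|λ_enc|/r = 2(8.99×10^9)(1.934×10^-6)/(0.2) = 1.74e5 N/C.

E = 1.74e5 V/m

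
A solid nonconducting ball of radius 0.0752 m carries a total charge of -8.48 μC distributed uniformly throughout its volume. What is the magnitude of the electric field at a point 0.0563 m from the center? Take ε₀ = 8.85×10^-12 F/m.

By spherical symmetry E is radial; choose a Gaussian sphere of radius r = 0.0563 m (r < R).
For a uniform sphere the enclosed fraction is (r/R)³, so Q_enc = (-8.48 μC)(0.0563/0.0752)³ = -3.559×10^-6 C.
Gauss's law: E·4πr² = Q_enc/ε₀.
E = |Q_enc|/(4πε₀r²) = (3.559×10^-6)/(4π·8.85×10^-12·(0.0563)²) = 1.01e7 N/C.

|E| = 1.01×10^7 N/C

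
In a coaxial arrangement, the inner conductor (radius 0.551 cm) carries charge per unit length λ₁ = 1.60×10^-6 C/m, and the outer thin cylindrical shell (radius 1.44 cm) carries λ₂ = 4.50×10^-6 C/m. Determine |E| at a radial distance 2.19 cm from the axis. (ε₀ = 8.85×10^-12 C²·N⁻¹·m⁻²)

Choose a coaxial cylinder of radius r = 2.19 cm (arbitrary length L) as the Gaussian surface (r > 1.44 cm, enclosing both).
λ_enc = λ₁ + λ₂ = (1.60×10^-6) + (4.50×10^-6) = 6.10×10^-6 C/m.
Gauss's law: E·2πrL = λ_enc L/ε₀.
E = |λ_enc|/(2πε₀r) = (6.10×10^-6)/(2π·8.85×10^-12·0.0219) = 5.01×10^6 N/C.

E = 5.01×10^6 N/C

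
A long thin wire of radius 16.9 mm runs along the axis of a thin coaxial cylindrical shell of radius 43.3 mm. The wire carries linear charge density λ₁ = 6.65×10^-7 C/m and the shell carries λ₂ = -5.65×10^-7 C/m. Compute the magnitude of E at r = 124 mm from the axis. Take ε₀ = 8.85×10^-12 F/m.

|E| = 1.45×10^4 N/C

Take a coaxial cylindrical Gaussian surface of radius r = 124 mm and length L (r > 43.3 mm, enclosing both).
λ_enc = λ₁ + λ₂ = (6.65×10^-7) + (-5.65×10^-7) = 1.00e-7 C/m.
By Gauss's law (flux through the curved wall only), E·2πrL = λ_enc L/ε₀.
E = |λ_enc|/(2πε₀r) = (1.00×10^-7)/(2π·8.85×10^-12·0.124) = 1.45×10^4 N/C.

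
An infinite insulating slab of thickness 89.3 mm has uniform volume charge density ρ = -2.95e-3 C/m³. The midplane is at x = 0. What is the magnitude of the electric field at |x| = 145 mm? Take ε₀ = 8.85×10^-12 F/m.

The point |x| = 145 mm lies outside the slab (half-thickness 0.04465 m). A symmetric pillbox spanning the full slab encloses Q_enc = ρ·d·A.
Flux = 2EA ⇒ E = |ρ|d/(2ε₀), independent of distance outside.
E = (2.95×10^-3)(0.0893)/(2·8.85×10^-12) = 1.49×10^7 N/C.

E ≈ 1.49e7 V/m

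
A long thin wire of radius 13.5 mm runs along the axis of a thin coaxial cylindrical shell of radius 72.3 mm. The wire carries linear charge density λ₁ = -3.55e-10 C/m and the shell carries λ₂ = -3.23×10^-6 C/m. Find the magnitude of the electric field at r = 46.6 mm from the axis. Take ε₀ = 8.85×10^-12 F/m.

137 N/C

By cylindrical symmetry E is radial; use a coaxial Gaussian cylinder of radius 46.6 mm and length L (between the conductors, 13.5 mm < r < 72.3 mm).
Only the inner wire is enclosed; the outer shell contributes nothing inside itself. λ_enc = λ₁ = -3.55×10^-10 C/m.
Applying ∮E·dA = Q_enc/ε₀ with the end caps contributing no flux:
E = |λ_enc|/(2πε₀r) = (3.55×10^-10)/(2π·8.85×10^-12·0.0466) = 137 N/C.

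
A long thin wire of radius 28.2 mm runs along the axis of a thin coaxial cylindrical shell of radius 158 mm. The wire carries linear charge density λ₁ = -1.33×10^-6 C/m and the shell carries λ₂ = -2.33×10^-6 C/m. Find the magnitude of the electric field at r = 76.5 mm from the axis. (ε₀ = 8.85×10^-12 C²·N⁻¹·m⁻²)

By cylindrical symmetry E is radial; use a coaxial Gaussian cylinder of radius 76.5 mm and length L (between the conductors, 28.2 mm < r < 158 mm).
The shell at 158 mm lies outside the Gaussian surface, so λ_enc = λ₁ = -1.33×10^-6 C/m.
Applying ∮E·dA = Q_enc/ε₀ with the end caps contributing no flux:
E = |λ_enc|/(2πε₀r) = (1.33×10^-6)/(2π·8.85×10^-12·0.0765) = 3.13×10^5 N/C.

3.13×10^5 V/m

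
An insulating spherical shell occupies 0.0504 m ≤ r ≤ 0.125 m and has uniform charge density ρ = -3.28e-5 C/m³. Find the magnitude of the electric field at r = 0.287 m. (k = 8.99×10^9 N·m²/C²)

Use a concentric Gaussian sphere at r = 0.287 m (r > 0.125 m, enclosing the whole shell).
Q_enc = ρ·(4π/3)(b³ − a³) = (-3.28e-5)·(4π/3)·((0.125)³ − (0.0504)³) = -2.508×10^-7 C.
Applying ∮E·dA = Q_enc/ε₀ with Φ = E(4πr²):
E = k|Q_enc|/r² = (8.99×10^9)(2.508×10^-7)/(0.287)² = 2.74×10^4 N/C.

|E| = 2.74×10^4 N/C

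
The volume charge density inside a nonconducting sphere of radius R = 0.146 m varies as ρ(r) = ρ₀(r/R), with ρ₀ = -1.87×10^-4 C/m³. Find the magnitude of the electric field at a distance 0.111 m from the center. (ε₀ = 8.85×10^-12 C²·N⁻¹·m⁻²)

E ≈ 4.46×10^5 V/m

Use a concentric Gaussian sphere at r = 0.111 m (r < R).
Q_enc = ∫₀^r ρ(r')·4πr'² dr' = (4πρ₀/R) ∫₀^r r'^3 dr' = 4πρ₀ r^4/(4·R) = -6.108×10^-7 C.
By Gauss's law, ∮E·dA = E·4πr² = Q_enc/ε₀.
E = |Q_enc|/(4πε₀r²) = (6.108×10^-7)/(4π·8.85×10^-12·(0.111)²) = 4.46e5 N/C.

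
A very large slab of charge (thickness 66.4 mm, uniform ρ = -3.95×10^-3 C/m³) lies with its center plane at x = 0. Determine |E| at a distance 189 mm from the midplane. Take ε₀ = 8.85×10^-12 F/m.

1.48×10^7 V/m

The point |x| = 189 mm lies outside the slab (half-thickness 0.0332 m). A symmetric pillbox spanning the full slab encloses Q_enc = ρ·d·A.
Flux = 2EA ⇒ E = |ρ|d/(2ε₀), independent of distance outside.
E = (3.95×10^-3)(0.0664)/(2·8.85×10^-12) = 1.48e7 N/C.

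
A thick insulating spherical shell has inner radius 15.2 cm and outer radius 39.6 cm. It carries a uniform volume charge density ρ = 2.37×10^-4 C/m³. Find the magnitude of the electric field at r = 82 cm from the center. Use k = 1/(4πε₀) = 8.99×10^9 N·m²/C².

E ≈ 7.78×10^5 N/C

Symmetry ⇒ E = E(r) r̂. Gaussian sphere of radius r = 82 cm (r > 39.6 cm, enclosing the whole shell).
Q_enc = ρ·(4π/3)(b³ − a³) = (2.37×10^-4)·(4π/3)·((0.396)³ − (0.152)³) = 5.816×10^-5 C.
Gauss's law: E·4πr² = Q_enc/ε₀.
E = k|Q_enc|/r² = (8.99×10^9)(5.816×10^-5)/(0.82)² = 7.78e5 N/C.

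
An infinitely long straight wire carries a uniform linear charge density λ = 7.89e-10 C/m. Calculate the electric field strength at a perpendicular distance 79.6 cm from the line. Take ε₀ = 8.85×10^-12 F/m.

E ≈ 17.8 N/C

Coaxial Gaussian cylinder, radius r = 79.6 cm, length L.
Q_enc = λL, so λ_enc = 7.89×10^-10 C/m.
By Gauss's law (flux through the curved wall only), E·2πrL = λ_enc L/ε₀.
E = |λ_enc|/(2πε₀r) = (7.89e-10)/(2π·8.85×10^-12·0.796) = 17.8 N/C.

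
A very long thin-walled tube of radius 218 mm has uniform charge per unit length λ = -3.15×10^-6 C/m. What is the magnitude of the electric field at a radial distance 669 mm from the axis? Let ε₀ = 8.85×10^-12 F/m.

|E| = 8.47×10^4 N/C

By cylindrical symmetry E is radial; use a coaxial Gaussian cylinder of radius 669 mm and length L (r > 218 mm).
The full line charge is enclosed: λ_enc = -3.15×10^-6 C/m.
Applying ∮E·dA = Q_enc/ε₀ with the end caps contributing no flux:
E = |λ_enc|/(2πε₀r) = (3.15×10^-6)/(2π·8.85×10^-12·0.669) = 8.47e4 N/C.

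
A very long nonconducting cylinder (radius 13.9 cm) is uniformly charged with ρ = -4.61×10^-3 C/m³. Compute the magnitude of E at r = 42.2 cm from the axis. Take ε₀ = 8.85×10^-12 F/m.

By cylindrical symmetry E is radial; use a coaxial Gaussian cylinder of radius 42.2 cm and length L (r > 13.9 cm, full cross-section enclosed).
λ_enc = ρ·πR² = (-4.61e-3)π(0.139)² = -2.798e-4 C/m.
Applying ∮E·dA = Q_enc/ε₀ with the end caps contributing no flux:
E = |λ_enc|/(2πε₀r) = (2.798×10^-4)/(2π·8.85×10^-12·0.422) = 1.19×10^7 N/C.

E = 1.19e7 V/m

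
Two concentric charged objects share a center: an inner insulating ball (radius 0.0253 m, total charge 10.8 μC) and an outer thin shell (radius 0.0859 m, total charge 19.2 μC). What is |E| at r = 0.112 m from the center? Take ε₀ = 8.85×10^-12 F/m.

E ≈ 2.15e7 N/C

Use a concentric Gaussian sphere at r = 0.112 m (r > 0.0859 m, enclosing both).
Q_enc = (10.8 μC) + (19.2 μC) = 3.00×10^-5 C.
By Gauss's law, ∮E·dA = E·4πr² = Q_enc/ε₀.
E = |Q_enc|/(4πε₀r²) = (3.00×10^-5)/(4π·8.85×10^-12·(0.112)²) = 2.15e7 N/C.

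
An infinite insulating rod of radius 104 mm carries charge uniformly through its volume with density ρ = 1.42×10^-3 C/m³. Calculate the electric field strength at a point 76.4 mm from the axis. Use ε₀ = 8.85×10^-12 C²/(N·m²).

Choose a coaxial cylinder of radius r = 76.4 mm (arbitrary length L) as the Gaussian surface (r < R).
Charge inside radius r per length L is ρ·πr²·L, so λ_enc = ρπr² = 2.604×10^-5 C/m.
Gauss's law: E·2πrL = λ_enc L/ε₀.
E = |λ_enc|/(2πε₀r) = (2.604×10^-5)/(2π·8.85×10^-12·0.0764) = 6.13e6 N/C.

E = 6.13e6 V/m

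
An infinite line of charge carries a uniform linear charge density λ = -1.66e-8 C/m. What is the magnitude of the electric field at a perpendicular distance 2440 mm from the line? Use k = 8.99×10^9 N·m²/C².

|E| ≈ 122 N/C

Coaxial Gaussian cylinder, radius r = 2440 mm, length L.
Q_enc = λL, so λ_enc = -1.66×10^-8 C/m.
Since E is radial and uniform over the curved surface, Φ = E·2πrL = Q_enc/ε₀ = λ_enc L/ε₀.
E = 2k|λ_enc|/r = 2(8.99×10^9)(1.66×10^-8)/(2.44) = 122 N/C.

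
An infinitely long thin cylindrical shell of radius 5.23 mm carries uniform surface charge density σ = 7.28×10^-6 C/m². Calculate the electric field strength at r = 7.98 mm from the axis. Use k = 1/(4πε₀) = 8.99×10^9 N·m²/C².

|E| ≈ 5.39×10^5 V/m

Choose a coaxial cylinder of radius r = 7.98 mm (arbitrary length L) as the Gaussian surface (r > 5.23 mm).
The whole shell is enclosed: λ_enc = σ·2πR = (7.28×10^-6)·2π·(0.00523) = 2.392×10^-7 C/m.
By Gauss's law (flux through the curved wall only), E·2πrL = λ_enc L/ε₀.
E = 2k|λ_enc|/r = 2(8.99×10^9)(2.392×10^-7)/(0.00798) = 5.39×10^5 N/C.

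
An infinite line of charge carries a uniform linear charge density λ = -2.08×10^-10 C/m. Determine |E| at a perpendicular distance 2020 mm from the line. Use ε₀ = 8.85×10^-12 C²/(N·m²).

Choose a coaxial cylinder of radius r = 2020 mm (arbitrary length L) as the Gaussian surface.
Q_enc = λL, so λ_enc = -2.08e-10 C/m.
Applying ∮E·dA = Q_enc/ε₀ with the end caps contributing no flux:
E = |λ_enc|/(2πε₀r) = (2.08×10^-10)/(2π·8.85×10^-12·2.02) = 1.85 N/C.

1.85 N/C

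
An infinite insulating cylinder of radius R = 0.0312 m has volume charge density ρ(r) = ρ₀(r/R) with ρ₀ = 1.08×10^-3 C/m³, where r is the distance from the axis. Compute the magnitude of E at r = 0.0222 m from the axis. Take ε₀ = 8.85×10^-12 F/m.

By cylindrical symmetry E is radial; use a coaxial Gaussian cylinder of radius 0.0222 m and length L (r < R).
Integrating ρ over the cross-section to radius r: λ_enc = (2πρ₀/R) ∫₀^r r'^2 dr' = 2πρ₀ r^3/(3·R) = 7.932e-7 C/m.
By Gauss's law (flux through the curved wall only), E·2πrL = λ_enc L/ε₀.
E = |λ_enc|/(2πε₀r) = (7.932e-7)/(2π·8.85×10^-12·0.0222) = 6.43×10^5 N/C.

|E| ≈ 6.43e5 V/m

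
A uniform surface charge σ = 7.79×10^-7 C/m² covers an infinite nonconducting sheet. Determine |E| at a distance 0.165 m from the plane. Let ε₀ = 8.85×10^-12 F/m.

Choose a cylindrical pillbox piercing the sheet, end faces (area A) parallel to it.
Only the two end caps contribute flux: Φ = 2EA. With Q_enc = σA, Gauss's law gives E = |σ|/(2ε₀).
E = |σ|/(2ε₀) = (7.79×10^-7)/(2·8.85×10^-12) = 4.40×10^4 N/C.

|E| = 4.40×10^4 V/m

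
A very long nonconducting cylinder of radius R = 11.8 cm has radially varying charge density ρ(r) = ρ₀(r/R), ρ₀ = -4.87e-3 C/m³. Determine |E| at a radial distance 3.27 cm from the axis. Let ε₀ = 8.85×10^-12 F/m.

Coaxial Gaussian cylinder, radius r = 3.27 cm, length L (r < R).
λ_enc = ∫₀^r ρ(r')·2πr' dr' = (2πρ₀/R)·r^3/3 = -3.022×10^-6 C/m.
By Gauss's law (flux through the curved wall only), E·2πrL = λ_enc L/ε₀.
E = |λ_enc|/(2πε₀r) = (3.022e-6)/(2π·8.85×10^-12·0.0327) = 1.66×10^6 N/C.

E = 1.66×10^6 N/C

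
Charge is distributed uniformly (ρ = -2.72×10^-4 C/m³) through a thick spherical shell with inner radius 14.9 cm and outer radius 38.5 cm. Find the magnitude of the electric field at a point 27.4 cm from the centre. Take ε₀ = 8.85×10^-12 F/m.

Use a concentric Gaussian sphere at r = 27.4 cm (within the shell material, 14.9 cm < r < 38.5 cm).
Enclosed charge is the volume from a to r: Q_enc = (4π/3)ρ(r³ − a³) = -1.967×10^-5 C.
Since E is radial and uniform over the Gaussian sphere, Φ = E·4πr² = Q_enc/ε₀.
E = |Q_enc|/(4πε₀r²) = (1.967×10^-5)/(4π·8.85×10^-12·(0.274)²) = 2.36×10^6 N/C.

2.36×10^6 N/C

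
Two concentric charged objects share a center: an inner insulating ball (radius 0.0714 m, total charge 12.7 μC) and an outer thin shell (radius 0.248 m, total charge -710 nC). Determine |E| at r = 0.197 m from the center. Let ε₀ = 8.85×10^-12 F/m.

Use a concentric Gaussian sphere at r = 0.197 m (between the bodies, 0.0714 m < r < 0.248 m).
Only the inner charge is enclosed; the outer shell contributes nothing inside itself. Q_enc = 12.7 μC = 1.27×10^-5 C.
Applying ∮E·dA = Q_enc/ε₀ with Φ = E(4πr²):
E = |Q_enc|/(4πε₀r²) = (1.27×10^-5)/(4π·8.85×10^-12·(0.197)²) = 2.94×10^6 N/C.

|E| = 2.94×10^6 N/C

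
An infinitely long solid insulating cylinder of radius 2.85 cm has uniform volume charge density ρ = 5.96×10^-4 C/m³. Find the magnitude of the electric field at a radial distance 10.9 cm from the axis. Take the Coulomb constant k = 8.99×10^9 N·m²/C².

E ≈ 2.51×10^5 N/C

By cylindrical symmetry E is radial; use a coaxial Gaussian cylinder of radius 10.9 cm and length L (r > 2.85 cm, full cross-section enclosed).
λ_enc = ρ·πR² = (5.96e-4)π(0.0285)² = 1.521e-6 C/m.
Applying ∮E·dA = Q_enc/ε₀ with the end caps contributing no flux:
E = 2k|λ_enc|/r = 2(8.99×10^9)(1.521×10^-6)/(0.109) = 2.51×10^5 N/C.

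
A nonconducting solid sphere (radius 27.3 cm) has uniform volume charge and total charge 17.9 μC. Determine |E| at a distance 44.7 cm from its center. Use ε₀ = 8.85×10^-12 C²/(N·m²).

|E| ≈ 8.06×10^5 N/C

Symmetry ⇒ E = E(r) r̂. Gaussian sphere of radius r = 44.7 cm (r > R, so the entire charge is enclosed).
Q_enc = 17.9 μC = 1.79×10^-5 C.
Applying ∮E·dA = Q_enc/ε₀ with Φ = E(4πr²):
E = |Q_enc|/(4πε₀r²) = (1.79×10^-5)/(4π·8.85×10^-12·(0.447)²) = 8.06×10^5 N/C.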